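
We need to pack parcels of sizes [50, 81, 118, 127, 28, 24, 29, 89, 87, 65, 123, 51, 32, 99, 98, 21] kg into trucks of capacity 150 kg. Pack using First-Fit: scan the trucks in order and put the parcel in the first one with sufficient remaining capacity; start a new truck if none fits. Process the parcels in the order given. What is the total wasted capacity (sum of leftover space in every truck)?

Put 50 kg in truck 1; 100 kg remain.
Put 81 kg in truck 1; 19 kg remain.
Put 118 kg in truck 2; 32 kg remain.
Put 127 kg in truck 3; 23 kg remain.
Put 28 kg in truck 2; 4 kg remain.
Put 24 kg in truck 4; 126 kg remain.
Put 29 kg in truck 4; 97 kg remain.
Put 89 kg in truck 4; 8 kg remain.
Put 87 kg in truck 5; 63 kg remain.
Put 65 kg in truck 6; 85 kg remain.
Put 123 kg in truck 7; 27 kg remain.
Put 51 kg in truck 5; 12 kg remain.
Put 32 kg in truck 6; 53 kg remain.
Put 99 kg in truck 8; 51 kg remain.
Put 98 kg in truck 9; 52 kg remain.
Put 21 kg in truck 3; 2 kg remain.
9 trucks × 150 kg = 1350 kg; used 1122 kg; unused 228 kg.

228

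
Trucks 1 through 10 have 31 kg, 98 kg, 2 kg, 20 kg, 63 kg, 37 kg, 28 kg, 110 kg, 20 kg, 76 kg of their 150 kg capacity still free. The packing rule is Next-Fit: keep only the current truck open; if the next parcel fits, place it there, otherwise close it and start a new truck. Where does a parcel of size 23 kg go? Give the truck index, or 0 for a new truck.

10

Next-Fit only looks at truck 10, which has 76 kg free.
23 kg fits there.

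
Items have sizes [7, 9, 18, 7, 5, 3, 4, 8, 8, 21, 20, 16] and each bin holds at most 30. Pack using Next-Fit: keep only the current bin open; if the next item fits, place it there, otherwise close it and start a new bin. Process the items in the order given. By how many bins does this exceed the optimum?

Next-Fit: [7,9] [18,7,5] [3,4,8,8] [21] [20] [16] → 6 bins.
Total size 126; any packing needs at least ⌈126/30⌉ = 5 bins.
An optimal packing achieves that bound: [21,9] [20,8] [18,8,4] [16,7,7] [5,3] → 5 bins.
Excess: 6 − 5 = 1.

1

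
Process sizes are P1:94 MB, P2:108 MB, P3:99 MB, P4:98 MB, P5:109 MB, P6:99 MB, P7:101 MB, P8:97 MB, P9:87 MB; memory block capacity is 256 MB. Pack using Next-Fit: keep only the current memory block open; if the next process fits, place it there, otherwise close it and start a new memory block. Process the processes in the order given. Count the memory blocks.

5

P1 (94 MB) → memory block 1 (remaining 162 MB)
P2 (108 MB) → memory block 1 (remaining 54 MB)
P3 (99 MB) → memory block 2 (remaining 157 MB)
P4 (98 MB) → memory block 2 (remaining 59 MB)
P5 (109 MB) → memory block 3 (remaining 147 MB)
P6 (99 MB) → memory block 3 (remaining 48 MB)
P7 (101 MB) → memory block 4 (remaining 155 MB)
P8 (97 MB) → memory block 4 (remaining 58 MB)
P9 (87 MB) → memory block 5 (remaining 169 MB)
Final memory blocks: [94,108] [99,98] [109,99] [101,97] [87].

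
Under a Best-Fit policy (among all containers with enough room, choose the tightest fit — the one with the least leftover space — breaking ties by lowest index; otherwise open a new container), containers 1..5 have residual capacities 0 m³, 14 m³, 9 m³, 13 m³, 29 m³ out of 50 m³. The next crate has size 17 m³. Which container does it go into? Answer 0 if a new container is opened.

5

Containers with room: container 5 (29 m³).
Tightest fit is container 5 with 29 m³ free.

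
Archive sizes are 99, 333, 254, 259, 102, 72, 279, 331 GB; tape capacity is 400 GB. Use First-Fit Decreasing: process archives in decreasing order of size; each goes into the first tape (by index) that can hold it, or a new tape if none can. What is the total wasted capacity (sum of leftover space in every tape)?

271

Sorted descending: 333, 331, 279, 259, 254, 102, 99, 72.
333 GB → tape 1 (remaining 67 GB)
331 GB → tape 2 (remaining 69 GB)
279 GB → tape 3 (remaining 121 GB)
259 GB → tape 4 (remaining 141 GB)
254 GB → tape 5 (remaining 146 GB)
102 GB → tape 3 (remaining 19 GB)
99 GB → tape 4 (remaining 42 GB)
72 GB → tape 5 (remaining 74 GB)
5 tapes × 400 GB = 2000 GB; used 1729 GB; unused 271 GB.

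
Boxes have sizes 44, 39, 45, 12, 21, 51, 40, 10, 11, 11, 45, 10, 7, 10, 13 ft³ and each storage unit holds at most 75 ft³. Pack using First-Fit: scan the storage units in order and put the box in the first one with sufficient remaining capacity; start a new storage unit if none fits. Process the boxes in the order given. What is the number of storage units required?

6

storage unit 1: place 44 ft³, 31 ft³ left
storage unit 2: place 39 ft³, 36 ft³ left
storage unit 3: place 45 ft³, 30 ft³ left
storage unit 1: place 12 ft³, 19 ft³ left
storage unit 2: place 21 ft³, 15 ft³ left
storage unit 4: place 51 ft³, 24 ft³ left
storage unit 5: place 40 ft³, 35 ft³ left
storage unit 1: place 10 ft³, 9 ft³ left
storage unit 2: place 11 ft³, 4 ft³ left
storage unit 3: place 11 ft³, 19 ft³ left
storage unit 6: place 45 ft³, 30 ft³ left
storage unit 3: place 10 ft³, 9 ft³ left
storage unit 1: place 7 ft³, 2 ft³ left
storage unit 4: place 10 ft³, 14 ft³ left
storage unit 4: place 13 ft³, 1 ft³ left
Final storage units: [44,12,10,7] [39,21,11] [45,11,10] [51,10,13] [40] [45].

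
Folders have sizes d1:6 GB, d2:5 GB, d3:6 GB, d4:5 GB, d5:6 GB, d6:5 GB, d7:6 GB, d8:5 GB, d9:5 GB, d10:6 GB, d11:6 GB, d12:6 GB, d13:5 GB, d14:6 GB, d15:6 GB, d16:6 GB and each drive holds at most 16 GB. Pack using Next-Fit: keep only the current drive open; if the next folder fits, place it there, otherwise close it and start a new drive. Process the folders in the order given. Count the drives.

8 drives

d1 (6 GB) → drive 1 (remaining 10 GB)
d2 (5 GB) → drive 1 (remaining 5 GB)
d3 (6 GB) → drive 2 (remaining 10 GB)
d4 (5 GB) → drive 2 (remaining 5 GB)
d5 (6 GB) → drive 3 (remaining 10 GB)
d6 (5 GB) → drive 3 (remaining 5 GB)
d7 (6 GB) → drive 4 (remaining 10 GB)
d8 (5 GB) → drive 4 (remaining 5 GB)
d9 (5 GB) → drive 4 (remaining 0 GB)
d10 (6 GB) → drive 5 (remaining 10 GB)
d11 (6 GB) → drive 5 (remaining 4 GB)
d12 (6 GB) → drive 6 (remaining 10 GB)
d13 (5 GB) → drive 6 (remaining 5 GB)
d14 (6 GB) → drive 7 (remaining 10 GB)
d15 (6 GB) → drive 7 (remaining 4 GB)
d16 (6 GB) → drive 8 (remaining 10 GB)
Final drives: [6,5] [6,5] [6,5] [6,5,5] [6,6] [6,5] [6,6] [6].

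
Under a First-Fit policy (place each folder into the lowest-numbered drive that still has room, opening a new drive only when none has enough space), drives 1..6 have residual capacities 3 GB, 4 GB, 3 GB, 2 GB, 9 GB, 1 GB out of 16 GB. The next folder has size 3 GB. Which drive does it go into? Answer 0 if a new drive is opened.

1

Drives with room: drive 1 (3 GB), drive 2 (4 GB), drive 3 (3 GB), drive 5 (9 GB).
The first with room is drive 1.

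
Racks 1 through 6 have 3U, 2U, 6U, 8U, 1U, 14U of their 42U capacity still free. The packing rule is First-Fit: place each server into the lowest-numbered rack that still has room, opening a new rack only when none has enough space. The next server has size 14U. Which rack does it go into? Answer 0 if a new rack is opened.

6

Racks with room: rack 6 (14U).
The first with room is rack 6.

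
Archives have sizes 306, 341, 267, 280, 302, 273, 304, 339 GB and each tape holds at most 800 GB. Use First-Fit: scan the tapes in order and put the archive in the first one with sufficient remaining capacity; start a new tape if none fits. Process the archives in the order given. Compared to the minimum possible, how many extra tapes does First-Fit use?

First-Fit: [306,341] [267,280] [302,273] [304,339] → 4 tapes.
Total size 2412 GB; any packing needs at least ⌈2412/800⌉ = 4 tapes.
So 4 is already optimal.

0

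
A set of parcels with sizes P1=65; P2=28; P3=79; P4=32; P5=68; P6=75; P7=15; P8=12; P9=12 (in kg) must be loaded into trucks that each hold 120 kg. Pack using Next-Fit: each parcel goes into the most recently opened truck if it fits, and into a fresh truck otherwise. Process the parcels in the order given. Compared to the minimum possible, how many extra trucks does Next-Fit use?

0

Next-Fit: [65,28] [79,32] [68] [75,15,12,12] → 4 trucks.
Total size 386 kg; any packing needs at least ⌈386/120⌉ = 4 trucks.
So 4 is already optimal.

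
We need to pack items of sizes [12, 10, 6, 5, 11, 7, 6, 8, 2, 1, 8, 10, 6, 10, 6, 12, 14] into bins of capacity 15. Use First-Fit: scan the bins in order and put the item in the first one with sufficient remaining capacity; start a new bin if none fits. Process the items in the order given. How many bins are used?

11

12 → bin 1 (remaining 3)
10 → bin 2 (remaining 5)
6 → bin 3 (remaining 9)
5 → bin 2 (remaining 0)
11 → bin 4 (remaining 4)
7 → bin 3 (remaining 2)
6 → bin 5 (remaining 9)
8 → bin 5 (remaining 1)
2 → bin 1 (remaining 1)
1 → bin 1 (remaining 0)
8 → bin 6 (remaining 7)
10 → bin 7 (remaining 5)
6 → bin 6 (remaining 1)
10 → bin 8 (remaining 5)
6 → bin 9 (remaining 9)
12 → bin 10 (remaining 3)
14 → bin 11 (remaining 1)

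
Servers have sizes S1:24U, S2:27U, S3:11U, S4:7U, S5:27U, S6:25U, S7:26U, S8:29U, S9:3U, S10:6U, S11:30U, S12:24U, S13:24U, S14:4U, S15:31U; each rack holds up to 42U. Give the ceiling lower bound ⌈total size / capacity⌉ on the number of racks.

Total size = 24 + 27 + 11 + 7 + 27 + 25 + 26 + 29 + 3 + 6 + 30 + 24 + 24 + 4 + 31 = 298U.
⌈298 / 42⌉ = 8.

8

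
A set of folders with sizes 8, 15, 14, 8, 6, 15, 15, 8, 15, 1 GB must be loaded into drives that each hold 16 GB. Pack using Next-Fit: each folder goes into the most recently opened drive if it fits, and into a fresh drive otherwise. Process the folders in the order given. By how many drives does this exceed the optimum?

Next-Fit: [8] [15] [14] [8,6] [15] [15] [8] [15,1] → 8 drives.
Total size 105 GB; any packing needs at least ⌈105/16⌉ = 7 drives.
An optimal packing achieves that bound: [15,1] [15] [15] [15] [14] [8,8] [8,6] → 7 drives.
Excess: 8 − 7 = 1.

1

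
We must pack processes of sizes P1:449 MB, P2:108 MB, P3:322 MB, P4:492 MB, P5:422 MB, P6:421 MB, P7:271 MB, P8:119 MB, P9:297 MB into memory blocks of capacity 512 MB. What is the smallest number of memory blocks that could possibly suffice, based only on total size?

6 memory blocks

Total size = 449 + 108 + 322 + 492 + 422 + 421 + 271 + 119 + 297 = 2901 MB.
⌈2901 / 512⌉ = 6.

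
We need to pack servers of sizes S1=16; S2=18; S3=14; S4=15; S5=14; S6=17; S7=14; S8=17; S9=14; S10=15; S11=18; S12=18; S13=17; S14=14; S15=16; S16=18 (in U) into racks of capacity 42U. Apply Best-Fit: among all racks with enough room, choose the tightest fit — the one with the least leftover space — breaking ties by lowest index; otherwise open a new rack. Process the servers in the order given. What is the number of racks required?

8 racks

rack 1: place S1 (16U), 26U left
rack 1: place S2 (18U), 8U left
rack 2: place S3 (14U), 28U left
rack 2: place S4 (15U), 13U left
rack 3: place S5 (14U), 28U left
rack 3: place S6 (17U), 11U left
rack 4: place S7 (14U), 28U left
rack 4: place S8 (17U), 11U left
rack 5: place S9 (14U), 28U left
rack 5: place S10 (15U), 13U left
rack 6: place S11 (18U), 24U left
rack 6: place S12 (18U), 6U left
rack 7: place S13 (17U), 25U left
rack 7: place S14 (14U), 11U left
rack 8: place S15 (16U), 26U left
rack 8: place S16 (18U), 8U left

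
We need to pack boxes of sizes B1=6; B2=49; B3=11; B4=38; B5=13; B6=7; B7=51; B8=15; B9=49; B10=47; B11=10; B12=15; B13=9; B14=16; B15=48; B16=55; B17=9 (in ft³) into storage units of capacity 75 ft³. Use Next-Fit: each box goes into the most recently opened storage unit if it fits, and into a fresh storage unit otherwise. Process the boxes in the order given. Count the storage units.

7

storage unit 1: place B1 (6 ft³), 69 ft³ left
storage unit 1: place B2 (49 ft³), 20 ft³ left
storage unit 1: place B3 (11 ft³), 9 ft³ left
storage unit 2: place B4 (38 ft³), 37 ft³ left
storage unit 2: place B5 (13 ft³), 24 ft³ left
storage unit 2: place B6 (7 ft³), 17 ft³ left
storage unit 3: place B7 (51 ft³), 24 ft³ left
storage unit 3: place B8 (15 ft³), 9 ft³ left
storage unit 4: place B9 (49 ft³), 26 ft³ left
storage unit 5: place B10 (47 ft³), 28 ft³ left
storage unit 5: place B11 (10 ft³), 18 ft³ left
storage unit 5: place B12 (15 ft³), 3 ft³ left
storage unit 6: place B13 (9 ft³), 66 ft³ left
storage unit 6: place B14 (16 ft³), 50 ft³ left
storage unit 6: place B15 (48 ft³), 2 ft³ left
storage unit 7: place B16 (55 ft³), 20 ft³ left
storage unit 7: place B17 (9 ft³), 11 ft³ left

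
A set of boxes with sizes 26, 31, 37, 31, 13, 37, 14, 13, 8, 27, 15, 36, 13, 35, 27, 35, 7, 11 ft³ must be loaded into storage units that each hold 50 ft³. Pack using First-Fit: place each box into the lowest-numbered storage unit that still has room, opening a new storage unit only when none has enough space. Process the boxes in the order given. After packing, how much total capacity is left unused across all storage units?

26 ft³ → storage unit 1 (remaining 24 ft³)
31 ft³ → storage unit 2 (remaining 19 ft³)
37 ft³ → storage unit 3 (remaining 13 ft³)
31 ft³ → storage unit 4 (remaining 19 ft³)
13 ft³ → storage unit 1 (remaining 11 ft³)
37 ft³ → storage unit 5 (remaining 13 ft³)
14 ft³ → storage unit 2 (remaining 5 ft³)
13 ft³ → storage unit 3 (remaining 0 ft³)
8 ft³ → storage unit 1 (remaining 3 ft³)
27 ft³ → storage unit 6 (remaining 23 ft³)
15 ft³ → storage unit 4 (remaining 4 ft³)
36 ft³ → storage unit 7 (remaining 14 ft³)
13 ft³ → storage unit 5 (remaining 0 ft³)
35 ft³ → storage unit 8 (remaining 15 ft³)
27 ft³ → storage unit 9 (remaining 23 ft³)
35 ft³ → storage unit 10 (remaining 15 ft³)
7 ft³ → storage unit 6 (remaining 16 ft³)
11 ft³ → storage unit 6 (remaining 5 ft³)
10 storage units × 50 ft³ = 500 ft³; used 416 ft³; unused 84 ft³.

84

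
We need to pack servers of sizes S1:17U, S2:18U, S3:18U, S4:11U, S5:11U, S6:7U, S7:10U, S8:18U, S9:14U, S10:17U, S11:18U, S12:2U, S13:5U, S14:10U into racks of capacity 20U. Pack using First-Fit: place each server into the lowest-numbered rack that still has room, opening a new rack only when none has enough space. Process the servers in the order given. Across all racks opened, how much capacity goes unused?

24

Put S1 (17U) in rack 1; 3U remain.
Put S2 (18U) in rack 2; 2U remain.
Put S3 (18U) in rack 3; 2U remain.
Put S4 (11U) in rack 4; 9U remain.
Put S5 (11U) in rack 5; 9U remain.
Put S6 (7U) in rack 4; 2U remain.
Put S7 (10U) in rack 6; 10U remain.
Put S8 (18U) in rack 7; 2U remain.
Put S9 (14U) in rack 8; 6U remain.
Put S10 (17U) in rack 9; 3U remain.
Put S11 (18U) in rack 10; 2U remain.
Put S12 (2U) in rack 1; 1U remain.
Put S13 (5U) in rack 5; 4U remain.
Put S14 (10U) in rack 6; 0U remain.
10 racks × 20U = 200U; used 176U; unused 24U.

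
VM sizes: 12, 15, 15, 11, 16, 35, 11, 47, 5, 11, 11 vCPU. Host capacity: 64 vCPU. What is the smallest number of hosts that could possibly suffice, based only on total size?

Total size = 12 + 15 + 15 + 11 + 16 + 35 + 11 + 47 + 5 + 11 + 11 = 189 vCPU.
⌈189 / 64⌉ = 3.

3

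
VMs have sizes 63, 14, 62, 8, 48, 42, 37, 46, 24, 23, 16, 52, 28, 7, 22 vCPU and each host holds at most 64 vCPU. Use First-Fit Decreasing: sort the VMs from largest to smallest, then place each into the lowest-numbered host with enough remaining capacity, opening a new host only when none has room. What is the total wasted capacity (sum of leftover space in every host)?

20

Sorted descending: 63, 62, 52, 48, 46, 42, 37, 28, 24, 23, 22, 16, 14, 8, 7.
host 1: place 63 vCPU, 1 vCPU left
host 2: place 62 vCPU, 2 vCPU left
host 3: place 52 vCPU, 12 vCPU left
host 4: place 48 vCPU, 16 vCPU left
host 5: place 46 vCPU, 18 vCPU left
host 6: place 42 vCPU, 22 vCPU left
host 7: place 37 vCPU, 27 vCPU left
host 8: place 28 vCPU, 36 vCPU left
host 7: place 24 vCPU, 3 vCPU left
host 8: place 23 vCPU, 13 vCPU left
host 6: place 22 vCPU, 0 vCPU left
host 4: place 16 vCPU, 0 vCPU left
host 5: place 14 vCPU, 4 vCPU left
host 3: place 8 vCPU, 4 vCPU left
host 8: place 7 vCPU, 6 vCPU left
8 hosts × 64 vCPU = 512 vCPU; used 492 vCPU; unused 20 vCPU.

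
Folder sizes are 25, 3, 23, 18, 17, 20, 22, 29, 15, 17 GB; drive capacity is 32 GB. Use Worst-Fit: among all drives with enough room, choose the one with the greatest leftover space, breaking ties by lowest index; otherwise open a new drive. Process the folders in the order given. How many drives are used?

Put 25 GB in drive 1; 7 GB remain.
Put 3 GB in drive 1; 4 GB remain.
Put 23 GB in drive 2; 9 GB remain.
Put 18 GB in drive 3; 14 GB remain.
Put 17 GB in drive 4; 15 GB remain.
Put 20 GB in drive 5; 12 GB remain.
Put 22 GB in drive 6; 10 GB remain.
Put 29 GB in drive 7; 3 GB remain.
Put 15 GB in drive 4; 0 GB remain.
Put 17 GB in drive 8; 15 GB remain.

8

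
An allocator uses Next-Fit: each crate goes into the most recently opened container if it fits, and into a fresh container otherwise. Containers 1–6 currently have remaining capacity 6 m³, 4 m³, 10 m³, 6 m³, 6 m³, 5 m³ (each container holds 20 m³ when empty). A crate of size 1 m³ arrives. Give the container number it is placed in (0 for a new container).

Next-Fit only looks at container 6, which has 5 m³ free.
1 m³ fits there.

6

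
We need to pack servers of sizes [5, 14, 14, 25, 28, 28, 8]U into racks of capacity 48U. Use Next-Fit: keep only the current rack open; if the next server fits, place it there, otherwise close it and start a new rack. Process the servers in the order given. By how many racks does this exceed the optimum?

1

Next-Fit: [5,14,14] [25] [28] [28,8] → 4 racks.
Total size 122U; any packing needs at least ⌈122/48⌉ = 3 racks.
An optimal packing achieves that bound: [28,14,5] [28,14] [25,8] → 3 racks.
Excess: 4 − 3 = 1.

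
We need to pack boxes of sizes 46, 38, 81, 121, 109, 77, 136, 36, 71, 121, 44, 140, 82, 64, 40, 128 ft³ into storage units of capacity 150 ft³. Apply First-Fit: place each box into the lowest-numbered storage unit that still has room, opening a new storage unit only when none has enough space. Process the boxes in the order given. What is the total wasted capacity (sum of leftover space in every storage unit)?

166

46 ft³ → storage unit 1 (remaining 104 ft³)
38 ft³ → storage unit 1 (remaining 66 ft³)
81 ft³ → storage unit 2 (remaining 69 ft³)
121 ft³ → storage unit 3 (remaining 29 ft³)
109 ft³ → storage unit 4 (remaining 41 ft³)
77 ft³ → storage unit 5 (remaining 73 ft³)
136 ft³ → storage unit 6 (remaining 14 ft³)
36 ft³ → storage unit 1 (remaining 30 ft³)
71 ft³ → storage unit 5 (remaining 2 ft³)
121 ft³ → storage unit 7 (remaining 29 ft³)
44 ft³ → storage unit 2 (remaining 25 ft³)
140 ft³ → storage unit 8 (remaining 10 ft³)
82 ft³ → storage unit 9 (remaining 68 ft³)
64 ft³ → storage unit 9 (remaining 4 ft³)
40 ft³ → storage unit 4 (remaining 1 ft³)
128 ft³ → storage unit 10 (remaining 22 ft³)
10 storage units × 150 ft³ = 1500 ft³; used 1334 ft³; unused 166 ft³.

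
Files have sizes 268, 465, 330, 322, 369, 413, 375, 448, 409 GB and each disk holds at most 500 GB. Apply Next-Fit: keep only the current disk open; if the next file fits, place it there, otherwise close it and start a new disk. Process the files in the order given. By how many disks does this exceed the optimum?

0

Next-Fit: [268] [465] [330] [322] [369] [413] [375] [448] [409] → 9 disks.
9 files exceed 250 GB (half the capacity), and no two of those can share a disk, so at least 9 disks are needed.
So 9 is already optimal.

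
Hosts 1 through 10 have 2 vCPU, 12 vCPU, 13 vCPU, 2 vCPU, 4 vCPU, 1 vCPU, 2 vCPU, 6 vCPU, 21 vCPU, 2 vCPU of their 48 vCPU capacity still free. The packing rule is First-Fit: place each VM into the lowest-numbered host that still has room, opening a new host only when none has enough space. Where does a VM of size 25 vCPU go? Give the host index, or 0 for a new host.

0

No host has ≥ 25 vCPU free, so a new host is opened.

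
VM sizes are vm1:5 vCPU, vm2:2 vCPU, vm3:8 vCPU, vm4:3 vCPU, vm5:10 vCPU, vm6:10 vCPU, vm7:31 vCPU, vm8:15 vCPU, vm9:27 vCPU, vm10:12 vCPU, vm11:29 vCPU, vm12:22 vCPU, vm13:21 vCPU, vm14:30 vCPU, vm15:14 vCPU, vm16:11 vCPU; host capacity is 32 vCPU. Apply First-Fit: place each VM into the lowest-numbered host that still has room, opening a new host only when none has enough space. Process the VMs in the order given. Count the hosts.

9

vm1 (5 vCPU) → host 1 (remaining 27 vCPU)
vm2 (2 vCPU) → host 1 (remaining 25 vCPU)
vm3 (8 vCPU) → host 1 (remaining 17 vCPU)
vm4 (3 vCPU) → host 1 (remaining 14 vCPU)
vm5 (10 vCPU) → host 1 (remaining 4 vCPU)
vm6 (10 vCPU) → host 2 (remaining 22 vCPU)
vm7 (31 vCPU) → host 3 (remaining 1 vCPU)
vm8 (15 vCPU) → host 2 (remaining 7 vCPU)
vm9 (27 vCPU) → host 4 (remaining 5 vCPU)
vm10 (12 vCPU) → host 5 (remaining 20 vCPU)
vm11 (29 vCPU) → host 6 (remaining 3 vCPU)
vm12 (22 vCPU) → host 7 (remaining 10 vCPU)
vm13 (21 vCPU) → host 8 (remaining 11 vCPU)
vm14 (30 vCPU) → host 9 (remaining 2 vCPU)
vm15 (14 vCPU) → host 5 (remaining 6 vCPU)
vm16 (11 vCPU) → host 8 (remaining 0 vCPU)
Final hosts: [5,2,8,3,10] [10,15] [31] [27] [12,14] [29] [22] [21,11] [30].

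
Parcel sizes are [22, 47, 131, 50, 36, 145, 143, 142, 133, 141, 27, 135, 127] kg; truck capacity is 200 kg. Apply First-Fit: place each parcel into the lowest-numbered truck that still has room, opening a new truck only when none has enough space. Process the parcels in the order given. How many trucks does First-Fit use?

Put 22 kg in truck 1; 178 kg remain.
Put 47 kg in truck 1; 131 kg remain.
Put 131 kg in truck 1; 0 kg remain.
Put 50 kg in truck 2; 150 kg remain.
Put 36 kg in truck 2; 114 kg remain.
Put 145 kg in truck 3; 55 kg remain.
Put 143 kg in truck 4; 57 kg remain.
Put 142 kg in truck 5; 58 kg remain.
Put 133 kg in truck 6; 67 kg remain.
Put 141 kg in truck 7; 59 kg remain.
Put 27 kg in truck 2; 87 kg remain.
Put 135 kg in truck 8; 65 kg remain.
Put 127 kg in truck 9; 73 kg remain.
Final trucks: [22,47,131] [50,36,27] [145] [143] [142] [133] [141] [135] [127].

9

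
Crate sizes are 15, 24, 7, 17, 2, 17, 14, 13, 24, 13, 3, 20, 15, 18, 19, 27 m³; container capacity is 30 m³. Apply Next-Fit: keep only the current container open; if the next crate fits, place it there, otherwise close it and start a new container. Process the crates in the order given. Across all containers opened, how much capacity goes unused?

112

container 1: place 15 m³, 15 m³ left
container 2: place 24 m³, 6 m³ left
container 3: place 7 m³, 23 m³ left
container 3: place 17 m³, 6 m³ left
container 3: place 2 m³, 4 m³ left
container 4: place 17 m³, 13 m³ left
container 5: place 14 m³, 16 m³ left
container 5: place 13 m³, 3 m³ left
container 6: place 24 m³, 6 m³ left
container 7: place 13 m³, 17 m³ left
container 7: place 3 m³, 14 m³ left
container 8: place 20 m³, 10 m³ left
container 9: place 15 m³, 15 m³ left
container 10: place 18 m³, 12 m³ left
container 11: place 19 m³, 11 m³ left
container 12: place 27 m³, 3 m³ left
12 containers × 30 m³ = 360 m³; used 248 m³; unused 112 m³.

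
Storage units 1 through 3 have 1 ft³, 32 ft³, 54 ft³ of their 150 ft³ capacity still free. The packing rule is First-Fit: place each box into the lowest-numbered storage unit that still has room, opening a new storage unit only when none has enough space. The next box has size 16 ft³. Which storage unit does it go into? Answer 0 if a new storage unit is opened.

Storage units with room: storage unit 2 (32 ft³), storage unit 3 (54 ft³).
The first with room is storage unit 2.

2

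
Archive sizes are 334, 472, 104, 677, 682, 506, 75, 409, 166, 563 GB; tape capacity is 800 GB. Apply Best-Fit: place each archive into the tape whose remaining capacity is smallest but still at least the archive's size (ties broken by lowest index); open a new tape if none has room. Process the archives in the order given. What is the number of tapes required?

6

Put 334 GB in tape 1; 466 GB remain.
Put 472 GB in tape 2; 328 GB remain.
Put 104 GB in tape 2; 224 GB remain.
Put 677 GB in tape 3; 123 GB remain.
Put 682 GB in tape 4; 118 GB remain.
Put 506 GB in tape 5; 294 GB remain.
Put 75 GB in tape 4; 43 GB remain.
Put 409 GB in tape 1; 57 GB remain.
Put 166 GB in tape 2; 58 GB remain.
Put 563 GB in tape 6; 237 GB remain.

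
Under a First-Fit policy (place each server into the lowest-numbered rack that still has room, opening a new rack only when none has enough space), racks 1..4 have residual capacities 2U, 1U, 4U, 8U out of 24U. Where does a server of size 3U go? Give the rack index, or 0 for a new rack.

3

Racks with room: rack 3 (4U), rack 4 (8U).
The first with room is rack 3.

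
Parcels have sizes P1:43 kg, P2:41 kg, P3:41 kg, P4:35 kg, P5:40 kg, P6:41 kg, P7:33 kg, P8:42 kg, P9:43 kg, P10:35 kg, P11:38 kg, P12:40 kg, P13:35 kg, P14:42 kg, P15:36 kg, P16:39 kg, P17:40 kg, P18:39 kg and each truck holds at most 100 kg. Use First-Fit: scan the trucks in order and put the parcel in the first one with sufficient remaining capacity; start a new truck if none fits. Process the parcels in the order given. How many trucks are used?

Put P1 (43 kg) in truck 1; 57 kg remain.
Put P2 (41 kg) in truck 1; 16 kg remain.
Put P3 (41 kg) in truck 2; 59 kg remain.
Put P4 (35 kg) in truck 2; 24 kg remain.
Put P5 (40 kg) in truck 3; 60 kg remain.
Put P6 (41 kg) in truck 3; 19 kg remain.
Put P7 (33 kg) in truck 4; 67 kg remain.
Put P8 (42 kg) in truck 4; 25 kg remain.
Put P9 (43 kg) in truck 5; 57 kg remain.
Put P10 (35 kg) in truck 5; 22 kg remain.
Put P11 (38 kg) in truck 6; 62 kg remain.
Put P12 (40 kg) in truck 6; 22 kg remain.
Put P13 (35 kg) in truck 7; 65 kg remain.
Put P14 (42 kg) in truck 7; 23 kg remain.
Put P15 (36 kg) in truck 8; 64 kg remain.
Put P16 (39 kg) in truck 8; 25 kg remain.
Put P17 (40 kg) in truck 9; 60 kg remain.
Put P18 (39 kg) in truck 9; 21 kg remain.

9 trucks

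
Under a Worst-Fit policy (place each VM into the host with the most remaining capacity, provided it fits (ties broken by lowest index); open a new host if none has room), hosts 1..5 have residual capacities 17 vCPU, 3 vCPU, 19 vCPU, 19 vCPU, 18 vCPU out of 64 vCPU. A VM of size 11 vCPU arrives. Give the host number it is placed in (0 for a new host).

Hosts with room: host 1 (17 vCPU), host 3 (19 vCPU), host 4 (19 vCPU), host 5 (18 vCPU).
Most room is host 3 with 19 vCPU free.

3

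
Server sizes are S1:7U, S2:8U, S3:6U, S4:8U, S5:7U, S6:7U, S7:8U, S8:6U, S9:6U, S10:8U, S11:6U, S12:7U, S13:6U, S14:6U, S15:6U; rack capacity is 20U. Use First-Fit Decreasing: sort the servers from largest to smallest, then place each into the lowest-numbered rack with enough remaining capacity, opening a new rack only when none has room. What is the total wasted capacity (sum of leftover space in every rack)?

18

Sorted descending: 8, 8, 8, 8, 7, 7, 7, 7, 6, 6, 6, 6, 6, 6, 6.
8U → rack 1 (remaining 12U)
8U → rack 1 (remaining 4U)
8U → rack 2 (remaining 12U)
8U → rack 2 (remaining 4U)
7U → rack 3 (remaining 13U)
7U → rack 3 (remaining 6U)
7U → rack 4 (remaining 13U)
7U → rack 4 (remaining 6U)
6U → rack 3 (remaining 0U)
6U → rack 4 (remaining 0U)
6U → rack 5 (remaining 14U)
6U → rack 5 (remaining 8U)
6U → rack 5 (remaining 2U)
6U → rack 6 (remaining 14U)
6U → rack 6 (remaining 8U)
6 racks × 20U = 120U; used 102U; unused 18U.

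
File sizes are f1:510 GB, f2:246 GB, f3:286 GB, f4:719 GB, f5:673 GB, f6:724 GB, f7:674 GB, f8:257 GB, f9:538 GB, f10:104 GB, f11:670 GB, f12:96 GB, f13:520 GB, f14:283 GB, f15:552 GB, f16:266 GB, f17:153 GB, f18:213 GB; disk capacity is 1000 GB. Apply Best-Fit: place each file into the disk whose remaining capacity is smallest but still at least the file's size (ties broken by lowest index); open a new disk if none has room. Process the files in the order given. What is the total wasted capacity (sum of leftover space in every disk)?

1516

disk 1: place f1 (510 GB), 490 GB left
disk 1: place f2 (246 GB), 244 GB left
disk 2: place f3 (286 GB), 714 GB left
disk 3: place f4 (719 GB), 281 GB left
disk 2: place f5 (673 GB), 41 GB left
disk 4: place f6 (724 GB), 276 GB left
disk 5: place f7 (674 GB), 326 GB left
disk 4: place f8 (257 GB), 19 GB left
disk 6: place f9 (538 GB), 462 GB left
disk 1: place f10 (104 GB), 140 GB left
disk 7: place f11 (670 GB), 330 GB left
disk 1: place f12 (96 GB), 44 GB left
disk 8: place f13 (520 GB), 480 GB left
disk 5: place f14 (283 GB), 43 GB left
disk 9: place f15 (552 GB), 448 GB left
disk 3: place f16 (266 GB), 15 GB left
disk 7: place f17 (153 GB), 177 GB left
disk 9: place f18 (213 GB), 235 GB left
9 disks × 1000 GB = 9000 GB; used 7484 GB; unused 1516 GB.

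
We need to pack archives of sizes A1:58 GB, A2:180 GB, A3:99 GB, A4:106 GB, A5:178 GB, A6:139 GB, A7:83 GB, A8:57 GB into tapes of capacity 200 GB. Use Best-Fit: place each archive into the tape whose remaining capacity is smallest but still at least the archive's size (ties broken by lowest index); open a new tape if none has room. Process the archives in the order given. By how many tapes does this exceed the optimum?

0

Best-Fit: [58,99] [180] [106,83] [178] [139,57] → 5 tapes.
Total size 900 GB; any packing needs at least ⌈900/200⌉ = 5 tapes.
So 5 is already optimal.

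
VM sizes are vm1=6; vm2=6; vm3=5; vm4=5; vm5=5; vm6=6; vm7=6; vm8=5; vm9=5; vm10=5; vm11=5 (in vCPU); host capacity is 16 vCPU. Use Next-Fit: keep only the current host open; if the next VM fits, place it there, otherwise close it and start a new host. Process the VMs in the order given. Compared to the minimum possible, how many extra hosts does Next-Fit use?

1

Next-Fit: [6,6] [5,5,5] [6,6] [5,5,5] [5] → 5 hosts.
Total size 59 vCPU; any packing needs at least ⌈59/16⌉ = 4 hosts.
An optimal packing achieves that bound: [6,6] [6,5,5] [6,5,5] [5,5,5] → 4 hosts.
Excess: 5 − 4 = 1.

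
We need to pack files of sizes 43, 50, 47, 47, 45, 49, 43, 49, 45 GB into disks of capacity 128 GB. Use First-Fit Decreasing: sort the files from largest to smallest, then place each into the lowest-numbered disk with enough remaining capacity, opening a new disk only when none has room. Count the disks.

Sorted descending: 50, 49, 49, 47, 47, 45, 45, 43, 43.
disk 1: place 50 GB, 78 GB left
disk 1: place 49 GB, 29 GB left
disk 2: place 49 GB, 79 GB left
disk 2: place 47 GB, 32 GB left
disk 3: place 47 GB, 81 GB left
disk 3: place 45 GB, 36 GB left
disk 4: place 45 GB, 83 GB left
disk 4: place 43 GB, 40 GB left
disk 5: place 43 GB, 85 GB left

5 disks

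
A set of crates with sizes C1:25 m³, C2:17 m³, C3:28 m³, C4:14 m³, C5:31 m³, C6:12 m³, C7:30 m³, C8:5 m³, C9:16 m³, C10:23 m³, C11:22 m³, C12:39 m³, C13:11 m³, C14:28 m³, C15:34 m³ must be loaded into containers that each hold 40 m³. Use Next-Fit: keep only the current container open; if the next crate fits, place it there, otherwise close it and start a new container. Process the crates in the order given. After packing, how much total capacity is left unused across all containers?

145

C1 (25 m³) → container 1 (remaining 15 m³)
C2 (17 m³) → container 2 (remaining 23 m³)
C3 (28 m³) → container 3 (remaining 12 m³)
C4 (14 m³) → container 4 (remaining 26 m³)
C5 (31 m³) → container 5 (remaining 9 m³)
C6 (12 m³) → container 6 (remaining 28 m³)
C7 (30 m³) → container 7 (remaining 10 m³)
C8 (5 m³) → container 7 (remaining 5 m³)
C9 (16 m³) → container 8 (remaining 24 m³)
C10 (23 m³) → container 8 (remaining 1 m³)
C11 (22 m³) → container 9 (remaining 18 m³)
C12 (39 m³) → container 10 (remaining 1 m³)
C13 (11 m³) → container 11 (remaining 29 m³)
C14 (28 m³) → container 11 (remaining 1 m³)
C15 (34 m³) → container 12 (remaining 6 m³)
12 containers × 40 m³ = 480 m³; used 335 m³; unused 145 m³.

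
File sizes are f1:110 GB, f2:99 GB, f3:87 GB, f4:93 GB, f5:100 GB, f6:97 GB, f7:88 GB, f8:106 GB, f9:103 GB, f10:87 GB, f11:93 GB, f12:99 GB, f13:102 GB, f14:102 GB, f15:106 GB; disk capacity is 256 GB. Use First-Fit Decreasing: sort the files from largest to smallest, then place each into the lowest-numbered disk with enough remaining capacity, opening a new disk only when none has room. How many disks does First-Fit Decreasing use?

Sorted descending: 110, 106, 106, 103, 102, 102, 100, 99, 99, 97, 93, 93, 88, 87, 87.
disk 1: place 110 GB, 146 GB left
disk 1: place 106 GB, 40 GB left
disk 2: place 106 GB, 150 GB left
disk 2: place 103 GB, 47 GB left
disk 3: place 102 GB, 154 GB left
disk 3: place 102 GB, 52 GB left
disk 4: place 100 GB, 156 GB left
disk 4: place 99 GB, 57 GB left
disk 5: place 99 GB, 157 GB left
disk 5: place 97 GB, 60 GB left
disk 6: place 93 GB, 163 GB left
disk 6: place 93 GB, 70 GB left
disk 7: place 88 GB, 168 GB left
disk 7: place 87 GB, 81 GB left
disk 8: place 87 GB, 169 GB left
Final disks: [110,106] [106,103] [102,102] [100,99] [99,97] [93,93] [88,87] [87].

8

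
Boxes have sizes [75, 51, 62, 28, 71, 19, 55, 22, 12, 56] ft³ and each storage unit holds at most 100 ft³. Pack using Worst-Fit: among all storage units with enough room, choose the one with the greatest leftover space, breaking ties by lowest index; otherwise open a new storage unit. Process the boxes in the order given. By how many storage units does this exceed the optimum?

Worst-Fit: [75] [51,28] [62,19] [71,12] [55,22] [56] → 6 storage units.
6 boxes exceed 50 ft³ (half the capacity), and no two of those can share a storage unit, so at least 6 storage units are needed.
So 6 is already optimal.

0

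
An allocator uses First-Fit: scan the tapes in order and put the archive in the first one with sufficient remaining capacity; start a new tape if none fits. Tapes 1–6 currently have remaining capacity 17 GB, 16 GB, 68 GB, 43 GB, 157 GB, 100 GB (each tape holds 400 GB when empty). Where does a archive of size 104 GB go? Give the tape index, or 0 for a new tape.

Tapes with room: tape 5 (157 GB).
The first with room is tape 5.

5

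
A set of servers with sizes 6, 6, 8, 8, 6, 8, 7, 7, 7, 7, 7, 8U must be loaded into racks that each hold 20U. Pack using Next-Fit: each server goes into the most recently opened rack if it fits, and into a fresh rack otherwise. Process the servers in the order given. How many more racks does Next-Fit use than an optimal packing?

Next-Fit: [6,6,8] [8,6] [8,7] [7,7] [7,7] [8] → 6 racks.
Total size 85U; any packing needs at least ⌈85/20⌉ = 5 racks.
An optimal packing achieves that bound: [8,8] [8,8] [7,7,6] [7,7,6] [7,6] → 5 racks.
Excess: 6 − 5 = 1.

1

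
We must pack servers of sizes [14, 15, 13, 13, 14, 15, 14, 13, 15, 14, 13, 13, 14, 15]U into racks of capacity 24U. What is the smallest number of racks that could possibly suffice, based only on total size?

Total size = 14 + 15 + 13 + 13 + 14 + 15 + 14 + 13 + 15 + 14 + 13 + 13 + 14 + 15 = 195U.
⌈195 / 24⌉ = 9.

9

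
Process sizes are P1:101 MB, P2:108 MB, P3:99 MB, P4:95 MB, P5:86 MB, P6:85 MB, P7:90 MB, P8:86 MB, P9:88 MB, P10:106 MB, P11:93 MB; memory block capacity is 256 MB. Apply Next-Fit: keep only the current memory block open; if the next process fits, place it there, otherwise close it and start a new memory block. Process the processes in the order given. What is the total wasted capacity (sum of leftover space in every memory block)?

499

memory block 1: place P1 (101 MB), 155 MB left
memory block 1: place P2 (108 MB), 47 MB left
memory block 2: place P3 (99 MB), 157 MB left
memory block 2: place P4 (95 MB), 62 MB left
memory block 3: place P5 (86 MB), 170 MB left
memory block 3: place P6 (85 MB), 85 MB left
memory block 4: place P7 (90 MB), 166 MB left
memory block 4: place P8 (86 MB), 80 MB left
memory block 5: place P9 (88 MB), 168 MB left
memory block 5: place P10 (106 MB), 62 MB left
memory block 6: place P11 (93 MB), 163 MB left
6 memory blocks × 256 MB = 1536 MB; used 1037 MB; unused 499 MB.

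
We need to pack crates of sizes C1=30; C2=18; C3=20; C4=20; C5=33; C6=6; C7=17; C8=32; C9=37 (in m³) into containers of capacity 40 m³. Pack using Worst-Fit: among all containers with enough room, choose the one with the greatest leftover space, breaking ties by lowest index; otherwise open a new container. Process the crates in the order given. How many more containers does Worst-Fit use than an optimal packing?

1

Worst-Fit: [30] [18,20] [20,6] [33] [17] [32] [37] → 7 containers.
Total size 213 m³; any packing needs at least ⌈213/40⌉ = 6 containers.
An optimal packing achieves that bound: [37] [33,6] [32] [30] [20,20] [18,17] → 6 containers.
Excess: 7 − 6 = 1.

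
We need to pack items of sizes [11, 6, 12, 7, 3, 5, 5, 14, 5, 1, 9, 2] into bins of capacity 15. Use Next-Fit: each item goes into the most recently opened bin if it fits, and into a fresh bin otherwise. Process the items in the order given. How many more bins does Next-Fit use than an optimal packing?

2

Next-Fit: [11] [6] [12] [7,3,5] [5] [14] [5,1,9] [2] → 8 bins.
Total size 80; any packing needs at least ⌈80/15⌉ = 6 bins.
An optimal packing achieves that bound: [14,1] [12,3] [11,2] [9,6] [7,5] [5,5] → 6 bins.
Excess: 8 − 6 = 2.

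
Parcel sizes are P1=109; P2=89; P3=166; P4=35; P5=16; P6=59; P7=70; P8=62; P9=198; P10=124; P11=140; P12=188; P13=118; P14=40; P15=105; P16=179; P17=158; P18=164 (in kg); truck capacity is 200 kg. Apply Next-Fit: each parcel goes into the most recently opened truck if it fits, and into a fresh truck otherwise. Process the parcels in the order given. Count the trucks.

13 trucks

P1 (109 kg) → truck 1 (remaining 91 kg)
P2 (89 kg) → truck 1 (remaining 2 kg)
P3 (166 kg) → truck 2 (remaining 34 kg)
P4 (35 kg) → truck 3 (remaining 165 kg)
P5 (16 kg) → truck 3 (remaining 149 kg)
P6 (59 kg) → truck 3 (remaining 90 kg)
P7 (70 kg) → truck 3 (remaining 20 kg)
P8 (62 kg) → truck 4 (remaining 138 kg)
P9 (198 kg) → truck 5 (remaining 2 kg)
P10 (124 kg) → truck 6 (remaining 76 kg)
P11 (140 kg) → truck 7 (remaining 60 kg)
P12 (188 kg) → truck 8 (remaining 12 kg)
P13 (118 kg) → truck 9 (remaining 82 kg)
P14 (40 kg) → truck 9 (remaining 42 kg)
P15 (105 kg) → truck 10 (remaining 95 kg)
P16 (179 kg) → truck 11 (remaining 21 kg)
P17 (158 kg) → truck 12 (remaining 42 kg)
P18 (164 kg) → truck 13 (remaining 36 kg)
Final trucks: [109,89] [166] [35,16,59,70] [62] [198] [124] [140] [188] [118,40] [105] [179] [158] [164].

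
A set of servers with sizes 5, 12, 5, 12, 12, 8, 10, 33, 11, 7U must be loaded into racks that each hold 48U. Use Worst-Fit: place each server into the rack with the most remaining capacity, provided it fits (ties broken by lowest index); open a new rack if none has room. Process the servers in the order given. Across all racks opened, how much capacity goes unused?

29

rack 1: place 5U, 43U left
rack 1: place 12U, 31U left
rack 1: place 5U, 26U left
rack 1: place 12U, 14U left
rack 1: place 12U, 2U left
rack 2: place 8U, 40U left
rack 2: place 10U, 30U left
rack 3: place 33U, 15U left
rack 2: place 11U, 19U left
rack 2: place 7U, 12U left
3 racks × 48U = 144U; used 115U; unused 29U.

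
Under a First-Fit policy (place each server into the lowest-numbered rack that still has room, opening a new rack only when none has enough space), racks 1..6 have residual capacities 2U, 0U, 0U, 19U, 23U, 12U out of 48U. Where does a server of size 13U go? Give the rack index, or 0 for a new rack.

Racks with room: rack 4 (19U), rack 5 (23U).
The first with room is rack 4.

4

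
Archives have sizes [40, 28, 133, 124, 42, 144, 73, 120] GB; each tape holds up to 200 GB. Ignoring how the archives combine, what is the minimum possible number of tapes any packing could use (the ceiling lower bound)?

Total size = 40 + 28 + 133 + 124 + 42 + 144 + 73 + 120 = 704 GB.
⌈704 / 200⌉ = 4.

4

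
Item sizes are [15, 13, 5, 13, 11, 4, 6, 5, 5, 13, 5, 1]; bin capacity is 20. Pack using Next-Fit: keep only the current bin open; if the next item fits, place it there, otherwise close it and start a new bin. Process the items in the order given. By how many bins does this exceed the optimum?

1

Next-Fit: [15] [13,5] [13] [11,4] [6,5,5] [13,5,1] → 6 bins.
Total size 96; any packing needs at least ⌈96/20⌉ = 5 bins.
An optimal packing achieves that bound: [15,5] [13,6,1] [13,5] [13,5] [11,5,4] → 5 bins.
Excess: 6 − 5 = 1.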